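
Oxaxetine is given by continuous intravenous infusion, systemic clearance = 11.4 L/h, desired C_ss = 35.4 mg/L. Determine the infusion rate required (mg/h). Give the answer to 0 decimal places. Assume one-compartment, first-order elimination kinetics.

At steady state, infusion rate R₀ = Css × CL = 35.4 × 11.40 = 403.6 mg/h

404 mg/h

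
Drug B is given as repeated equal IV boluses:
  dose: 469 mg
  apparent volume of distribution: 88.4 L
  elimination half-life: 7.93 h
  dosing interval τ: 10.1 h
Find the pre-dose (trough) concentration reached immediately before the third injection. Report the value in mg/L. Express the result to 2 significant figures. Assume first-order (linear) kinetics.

C₀ per dose = Dose / Vd = 469 / 88.4 = 5.305 mg/L
k = ln2 / t½ = 0.693147 / 7.93 = 0.08741 h⁻¹
Fraction remaining after one interval: r = e^(−kτ) = e^(−0.08741 × 10.1) = 0.4136
Before dose 3, 2 doses have been given (aged 1τ, 2τ).
C_trough = C₀ × (r + r²) = 5.305 × (0.4136 + 0.1711) = 3.102 mg/L

3.1 mg/L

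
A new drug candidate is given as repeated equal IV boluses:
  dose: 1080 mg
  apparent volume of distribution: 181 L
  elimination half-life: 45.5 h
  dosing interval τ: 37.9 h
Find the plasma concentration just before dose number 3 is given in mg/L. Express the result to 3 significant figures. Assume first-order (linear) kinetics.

5.23 mg/L

C₀ per dose = Dose / Vd = 1080 / 181 = 5.967 mg/L
k = ln2 / t½ = 0.693147 / 45.5 = 0.01523 h⁻¹
Fraction remaining after one interval: r = e^(−kτ) = e^(−0.01523 × 37.9) = 0.5615
Before dose 3, 2 doses have been given (aged 1τ, 2τ).
C_trough = C₀ × (r + r²) = 5.967 × (0.5615 + 0.3153) = 5.232 mg/L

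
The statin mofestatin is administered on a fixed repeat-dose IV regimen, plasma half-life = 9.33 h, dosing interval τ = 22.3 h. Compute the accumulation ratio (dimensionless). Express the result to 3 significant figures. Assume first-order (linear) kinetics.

k = ln2 / t½ = 0.693147 / 9.33 = 0.07429 h⁻¹
e^(−kτ) = e^(−0.07429 × 22.3) = 0.1908
Accumulation ratio R = 1 / (1 − e^(−kτ)) = 1 / (1 − 0.1908) = 1.236

1.24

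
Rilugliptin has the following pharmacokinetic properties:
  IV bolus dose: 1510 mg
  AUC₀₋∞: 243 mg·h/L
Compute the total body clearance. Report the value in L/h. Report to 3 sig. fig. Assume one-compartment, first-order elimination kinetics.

6.21 L/h

CL = Dose / AUC = 1510 / 243 = 6.214 L/h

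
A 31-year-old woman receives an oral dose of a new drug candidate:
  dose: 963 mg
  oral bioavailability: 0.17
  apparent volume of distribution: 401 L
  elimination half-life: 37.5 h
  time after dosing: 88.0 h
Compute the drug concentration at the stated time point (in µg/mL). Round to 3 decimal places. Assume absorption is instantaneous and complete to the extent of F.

Amount reaching circulation = F × Dose = 0.17 × 963.0 = 163.7 mg
C₀ = F·Dose / Vd = 163.7 / 401 = 0.4082 mg/L
k = ln2 / t½ = 0.693147 / 37.5 = 0.01848 h⁻¹
C = C₀ · e^(−k·t) = 0.4082 × e^(−0.01848 × 88.0)
  = 0.4082 × 0.1967 = 0.08029 mg/L
(0.08029 mg/L = 0.08029 µg/mL)

0.080 µg/mL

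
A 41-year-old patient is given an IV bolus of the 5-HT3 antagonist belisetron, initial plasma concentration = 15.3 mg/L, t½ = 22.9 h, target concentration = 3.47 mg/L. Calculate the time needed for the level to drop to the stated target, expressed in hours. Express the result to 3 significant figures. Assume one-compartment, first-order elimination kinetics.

k = ln2 / t½ = 0.693147 / 22.9 = 0.03027 h⁻¹
t = ln(C₀ / C) / k = ln(15.30 / 3.47) / 0.03027
  = ln(4.409) / 0.03027 = 1.484 / 0.03027 = 49.03 h

49.0 h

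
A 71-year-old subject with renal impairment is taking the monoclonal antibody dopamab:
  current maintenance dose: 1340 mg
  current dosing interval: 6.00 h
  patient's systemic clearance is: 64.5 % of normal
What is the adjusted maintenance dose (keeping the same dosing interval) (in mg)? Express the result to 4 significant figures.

To keep the same average steady-state level, dosing rate must scale with clearance.
CL ratio = 64.5 / 100 = 0.6450
New dose (same interval) = 1340 × 0.6450 = 864.3 mg

864.3 mg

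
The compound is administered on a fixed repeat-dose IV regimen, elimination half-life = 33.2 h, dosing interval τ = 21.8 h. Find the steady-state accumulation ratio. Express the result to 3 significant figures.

k = ln2 / t½ = 0.693147 / 33.2 = 0.02088 h⁻¹
e^(−kτ) = e^(−0.02088 × 21.8) = 0.6343
Accumulation ratio R = 1 / (1 − e^(−kτ)) = 1 / (1 − 0.6343) = 2.734

2.73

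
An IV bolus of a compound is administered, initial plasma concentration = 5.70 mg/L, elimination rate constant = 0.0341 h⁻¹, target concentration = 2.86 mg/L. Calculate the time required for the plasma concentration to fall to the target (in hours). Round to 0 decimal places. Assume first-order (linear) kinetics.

t = ln(C₀ / C) / k = ln(5.700 / 2.86) / 0.03410
  = ln(1.993) / 0.03410 = 0.6896 / 0.03410 = 20.22 h

20 h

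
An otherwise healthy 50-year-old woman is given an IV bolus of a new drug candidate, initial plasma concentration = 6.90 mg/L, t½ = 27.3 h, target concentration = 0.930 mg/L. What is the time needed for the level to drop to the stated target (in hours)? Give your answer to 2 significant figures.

79 h

k = ln2 / t½ = 0.693147 / 27.3 = 0.02539 h⁻¹
t = ln(C₀ / C) / k = ln(6.900 / 0.930) / 0.02539
  = ln(7.419) / 0.02539 = 2.004 / 0.02539 = 78.93 h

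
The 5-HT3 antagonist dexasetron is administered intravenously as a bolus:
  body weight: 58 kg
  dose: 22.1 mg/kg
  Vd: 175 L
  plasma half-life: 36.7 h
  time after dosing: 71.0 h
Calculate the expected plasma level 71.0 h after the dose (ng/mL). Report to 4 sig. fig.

Total dose = 22.1 × 58 = 1282 mg
C₀ = Dose / Vd = 1282 / 175 = 7.326 mg/L
k = ln2 / t½ = 0.693147 / 36.7 = 0.01889 h⁻¹
C = C₀ · e^(−k·t) = 7.326 × e^(−0.01889 × 71.0)
  = 7.326 × 0.2615 = 1.916 mg/L
Convert: 1.916 mg/L × 1000 = 1916 ng/mL

1916 ng/mL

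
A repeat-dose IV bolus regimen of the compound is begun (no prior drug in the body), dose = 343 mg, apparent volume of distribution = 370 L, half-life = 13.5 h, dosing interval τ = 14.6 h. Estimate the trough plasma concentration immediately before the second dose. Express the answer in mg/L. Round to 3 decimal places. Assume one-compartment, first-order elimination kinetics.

0.438 mg/L

C₀ per dose = Dose / Vd = 343 / 370 = 0.9270 mg/L
k = ln2 / t½ = 0.693147 / 13.5 = 0.05134 h⁻¹
Fraction remaining after one interval: r = e^(−kτ) = e^(−0.05134 × 14.6) = 0.4726
Before dose 2, 1 dose has been given (aged 1τ).
C_trough = C₀ × r = 0.9270 × 0.4726 = 0.4381 mg/L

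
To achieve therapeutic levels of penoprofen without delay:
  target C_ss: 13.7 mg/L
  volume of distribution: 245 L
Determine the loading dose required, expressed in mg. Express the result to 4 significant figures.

3357 mg

LD = Css × Vd = 13.7 × 245 = 3357 mg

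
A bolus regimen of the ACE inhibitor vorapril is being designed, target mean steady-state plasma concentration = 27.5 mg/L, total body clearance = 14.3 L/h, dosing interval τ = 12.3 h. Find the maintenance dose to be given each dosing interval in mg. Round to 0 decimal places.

4837 mg

At steady state, Dose/τ = Css × CL.
Dose = Css × CL × τ = 27.5 × 14.30 × 12.3 = 4837 mg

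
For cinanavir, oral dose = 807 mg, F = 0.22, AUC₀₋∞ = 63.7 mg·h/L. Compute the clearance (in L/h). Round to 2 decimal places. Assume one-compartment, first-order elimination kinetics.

CL = F·Dose / AUC = 0.22 × 807 / 63.7 = 2.787 L/h

2.79 L/h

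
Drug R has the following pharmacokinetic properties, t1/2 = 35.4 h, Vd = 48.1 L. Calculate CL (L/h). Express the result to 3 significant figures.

0.942 L/h

k = ln2 / t½ = 0.693147 / 35.4 = 0.01958 h⁻¹
CL = k × Vd = 0.01958 × 48.1 = 0.9418 L/h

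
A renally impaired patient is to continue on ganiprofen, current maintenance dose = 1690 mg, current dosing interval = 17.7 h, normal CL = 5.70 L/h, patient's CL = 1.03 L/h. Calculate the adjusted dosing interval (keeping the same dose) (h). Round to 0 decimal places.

98 h

To keep the same average steady-state level, dosing rate must scale with clearance.
CL ratio = 1.03 / 5.70 = 0.1807
New interval (same dose) = 17.7 / 0.1807 = 97.95 h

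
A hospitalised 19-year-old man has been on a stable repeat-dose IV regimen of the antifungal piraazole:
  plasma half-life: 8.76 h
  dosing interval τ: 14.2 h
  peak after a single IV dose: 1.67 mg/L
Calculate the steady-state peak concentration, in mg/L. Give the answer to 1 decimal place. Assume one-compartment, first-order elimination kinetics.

k = ln2 / t½ = 0.693147 / 8.76 = 0.07913 h⁻¹
e^(−kτ) = e^(−0.07913 × 14.2) = 0.3251
Accumulation ratio R = 1 / (1 − e^(−kτ)) = 1 / (1 − 0.3251) = 1.482
Steady-state peak = C₀ × R = 1.67 × 1.482 = 2.475 mg/L

2.5 mg/L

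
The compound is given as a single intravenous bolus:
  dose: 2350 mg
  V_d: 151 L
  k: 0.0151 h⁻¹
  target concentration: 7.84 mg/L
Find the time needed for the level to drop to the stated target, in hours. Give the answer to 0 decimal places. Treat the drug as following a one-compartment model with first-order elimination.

45 h

C₀ = Dose / Vd = 2350 / 151 = 15.56 mg/L
t = ln(C₀ / C) / k = ln(15.56 / 7.84) / 0.01510
  = ln(1.985) / 0.01510 = 0.6856 / 0.01510 = 45.40 h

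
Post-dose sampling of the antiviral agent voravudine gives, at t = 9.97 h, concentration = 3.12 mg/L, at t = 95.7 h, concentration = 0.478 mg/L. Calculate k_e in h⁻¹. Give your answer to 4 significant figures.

k = ln(C₁/C₂) / (t₂ − t₁) = ln(3.12/0.478) / (95.7 − 9.97)
  = 1.876 / 85.73 = 0.02188 h⁻¹

0.02188 h⁻¹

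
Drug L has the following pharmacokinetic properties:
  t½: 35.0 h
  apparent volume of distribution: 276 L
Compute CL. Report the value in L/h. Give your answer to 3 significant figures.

5.47 L/h

k = ln2 / t½ = 0.693147 / 35.0 = 0.01980 h⁻¹
CL = k × Vd = 0.01980 × 276 = 5.465 L/h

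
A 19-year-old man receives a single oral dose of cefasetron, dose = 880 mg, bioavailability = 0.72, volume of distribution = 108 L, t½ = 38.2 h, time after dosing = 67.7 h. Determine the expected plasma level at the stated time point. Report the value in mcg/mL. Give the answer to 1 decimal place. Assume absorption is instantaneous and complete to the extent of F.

Amount reaching circulation = F × Dose = 0.72 × 880.0 = 633.6 mg
C₀ = F·Dose / Vd = 633.6 / 108 = 5.867 mg/L
k = ln2 / t½ = 0.693147 / 38.2 = 0.01815 h⁻¹
C = C₀ · e^(−k·t) = 5.867 × e^(−0.01815 × 67.7)
  = 5.867 × 0.2927 = 1.717 mg/L
(1.717 mg/L = 1.717 mcg/mL)

1.7 mcg/mL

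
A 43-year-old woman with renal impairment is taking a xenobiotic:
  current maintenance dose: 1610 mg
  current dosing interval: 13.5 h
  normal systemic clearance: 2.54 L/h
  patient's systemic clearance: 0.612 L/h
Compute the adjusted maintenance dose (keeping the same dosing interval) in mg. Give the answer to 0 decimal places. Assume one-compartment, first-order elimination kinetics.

To keep the same average steady-state level, dosing rate must scale with clearance.
CL ratio = 0.612 / 2.54 = 0.2409
New dose (same interval) = 1610 × 0.2409 = 387.8 mg

388 mg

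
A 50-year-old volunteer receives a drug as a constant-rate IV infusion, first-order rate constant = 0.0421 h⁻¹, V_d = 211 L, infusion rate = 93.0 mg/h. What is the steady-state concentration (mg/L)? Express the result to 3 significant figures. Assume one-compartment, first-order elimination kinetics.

CL = k × Vd = 0.04210 × 211 = 8.883 L/h
At steady state Css = R₀ / CL = 93.0 / 8.883 = 10.47 mg/L

10.5 mg/L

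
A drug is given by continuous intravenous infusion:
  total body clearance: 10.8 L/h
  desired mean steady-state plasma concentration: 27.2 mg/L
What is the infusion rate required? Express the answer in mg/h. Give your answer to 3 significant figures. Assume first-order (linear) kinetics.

294 mg/h

At steady state, infusion rate R₀ = Css × CL = 27.2 × 10.80 = 293.8 mg/h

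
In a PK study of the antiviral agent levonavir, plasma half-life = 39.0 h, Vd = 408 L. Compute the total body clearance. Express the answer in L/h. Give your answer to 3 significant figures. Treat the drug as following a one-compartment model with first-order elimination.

k = ln2 / t½ = 0.693147 / 39.0 = 0.01777 h⁻¹
CL = k × Vd = 0.01777 × 408 = 7.250 L/h

7.25 L/h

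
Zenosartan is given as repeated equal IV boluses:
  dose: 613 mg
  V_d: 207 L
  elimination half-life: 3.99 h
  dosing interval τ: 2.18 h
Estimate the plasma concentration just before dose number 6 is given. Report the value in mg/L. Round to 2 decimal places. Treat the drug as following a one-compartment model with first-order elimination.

C₀ per dose = Dose / Vd = 613 / 207 = 2.961 mg/L
k = ln2 / t½ = 0.693147 / 3.99 = 0.1737 h⁻¹
Fraction remaining after one interval: r = e^(−kτ) = e^(−0.1737 × 2.18) = 0.6848
Before dose 6, 5 doses have been given (aged 1τ, 2τ, 3τ, 4τ, 5τ).
C_trough = C₀ × (r + r² + … + r^5) = C₀ × r(1−r^5)/(1−r)
        = 2.961 × 0.6848 × (1 − 0.1506) / (1 − 0.6848) = 5.464 mg/L

5.46 mg/L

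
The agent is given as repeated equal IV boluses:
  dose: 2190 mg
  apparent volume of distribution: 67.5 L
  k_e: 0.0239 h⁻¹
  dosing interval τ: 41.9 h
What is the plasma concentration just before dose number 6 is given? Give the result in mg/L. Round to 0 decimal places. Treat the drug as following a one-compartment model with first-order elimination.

19 mg/L

C₀ per dose = Dose / Vd = 2190 / 67.5 = 32.44 mg/L
Fraction remaining after one interval: r = e^(−kτ) = e^(−0.02390 × 41.9) = 0.3674
Before dose 6, 5 doses have been given (aged 1τ, 2τ, 3τ, 4τ, 5τ).
C_trough = C₀ × (r + r² + … + r^5) = C₀ × r(1−r^5)/(1−r)
        = 32.44 × 0.3674 × (1 − 0.006694) / (1 − 0.3674) = 18.71 mg/L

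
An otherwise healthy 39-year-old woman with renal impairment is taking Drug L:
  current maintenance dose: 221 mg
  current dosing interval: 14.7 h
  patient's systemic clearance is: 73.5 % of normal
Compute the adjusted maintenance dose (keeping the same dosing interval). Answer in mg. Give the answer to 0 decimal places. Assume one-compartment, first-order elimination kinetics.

To keep the same average steady-state level, dosing rate must scale with clearance.
CL ratio = 73.5 / 100 = 0.7350
New dose (same interval) = 221 × 0.7350 = 162.4 mg

162 mg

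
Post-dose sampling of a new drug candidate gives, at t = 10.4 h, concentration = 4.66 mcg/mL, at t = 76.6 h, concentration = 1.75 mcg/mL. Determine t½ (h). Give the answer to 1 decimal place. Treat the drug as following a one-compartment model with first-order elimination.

46.9 h

k = ln(C₁/C₂) / (t₂ − t₁) = ln(4.66/1.75) / (76.6 − 10.4)
  = 0.9794 / 66.20 = 0.01479 h⁻¹
t½ = ln2 / k = 0.693147 / 0.01479 = 46.87 h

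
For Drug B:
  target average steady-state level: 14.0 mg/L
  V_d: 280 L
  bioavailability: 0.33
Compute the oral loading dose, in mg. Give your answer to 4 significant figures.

11880 mg

LD = Css × Vd / F = 14.0 × 280 / 0.33 = 11880 mg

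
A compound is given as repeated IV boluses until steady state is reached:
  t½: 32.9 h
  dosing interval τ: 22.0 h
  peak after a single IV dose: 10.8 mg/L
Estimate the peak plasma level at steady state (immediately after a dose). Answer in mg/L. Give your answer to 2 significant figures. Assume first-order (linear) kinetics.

29 mg/L

k = ln2 / t½ = 0.693147 / 32.9 = 0.02107 h⁻¹
e^(−kτ) = e^(−0.02107 × 22.0) = 0.6291
Accumulation ratio R = 1 / (1 − e^(−kτ)) = 1 / (1 − 0.6291) = 2.696
Steady-state peak = C₀ × R = 10.8 × 2.696 = 29.12 mg/L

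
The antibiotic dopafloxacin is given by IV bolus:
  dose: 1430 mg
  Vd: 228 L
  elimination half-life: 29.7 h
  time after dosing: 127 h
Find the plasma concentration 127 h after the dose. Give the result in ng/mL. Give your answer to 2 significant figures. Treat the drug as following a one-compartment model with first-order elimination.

C₀ = Dose / Vd = 1430 / 228 = 6.272 mg/L
k = ln2 / t½ = 0.693147 / 29.7 = 0.02334 h⁻¹
C = C₀ · e^(−k·t) = 6.272 × e^(−0.02334 × 127)
  = 6.272 × 0.05160 = 0.3236 mg/L
Convert: 0.3236 mg/L × 1000 = 323.6 ng/mL

320 ng/mL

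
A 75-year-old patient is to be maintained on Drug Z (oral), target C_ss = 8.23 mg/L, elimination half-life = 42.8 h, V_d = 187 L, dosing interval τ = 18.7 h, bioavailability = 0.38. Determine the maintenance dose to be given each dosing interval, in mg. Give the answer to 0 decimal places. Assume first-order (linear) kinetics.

1227 mg

k = ln2 / t½ = 0.693147 / 42.8 = 0.01620 h⁻¹
CL = k × Vd = 0.01620 × 187 = 3.029 L/h
At steady state, F × (Dose/τ) = Css × CL.
Dose = Css × CL × τ / F = 8.23 × 3.029 × 18.7 / 0.38 = 1227 mg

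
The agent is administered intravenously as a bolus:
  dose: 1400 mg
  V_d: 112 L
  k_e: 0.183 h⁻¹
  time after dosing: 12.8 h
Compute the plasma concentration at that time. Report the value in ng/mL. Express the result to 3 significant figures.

1200 ng/mL

C₀ = Dose / Vd = 1400 / 112 = 12.50 mg/L
C = C₀ · e^(−k·t) = 12.50 × e^(−0.1830 × 12.8)
  = 12.50 × 0.09610 = 1.201 mg/L
Convert: 1.201 mg/L × 1000 = 1201 ng/mL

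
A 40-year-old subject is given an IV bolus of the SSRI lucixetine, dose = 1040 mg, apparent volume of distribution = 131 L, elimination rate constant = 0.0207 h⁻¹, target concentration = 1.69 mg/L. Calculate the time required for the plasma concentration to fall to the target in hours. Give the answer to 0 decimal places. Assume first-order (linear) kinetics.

C₀ = Dose / Vd = 1040 / 131 = 7.939 mg/L
t = ln(C₀ / C) / k = ln(7.939 / 1.69) / 0.02070
  = ln(4.698) / 0.02070 = 1.547 / 0.02070 = 74.73 h

75 h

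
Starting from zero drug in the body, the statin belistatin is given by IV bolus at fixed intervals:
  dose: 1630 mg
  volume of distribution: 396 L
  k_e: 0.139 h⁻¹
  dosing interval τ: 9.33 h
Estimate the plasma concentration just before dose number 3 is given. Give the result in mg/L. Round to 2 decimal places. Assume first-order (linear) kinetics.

C₀ per dose = Dose / Vd = 1630 / 396 = 4.116 mg/L
Fraction remaining after one interval: r = e^(−kτ) = e^(−0.1390 × 9.33) = 0.2734
Before dose 3, 2 doses have been given (aged 1τ, 2τ).
C_trough = C₀ × (r + r²) = 4.116 × (0.2734 + 0.07475) = 1.433 mg/L

1.43 mg/L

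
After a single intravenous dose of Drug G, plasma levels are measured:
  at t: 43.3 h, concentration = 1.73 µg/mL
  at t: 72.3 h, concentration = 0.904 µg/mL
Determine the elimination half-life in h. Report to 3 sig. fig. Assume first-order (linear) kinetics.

31.0 h

k = ln(C₁/C₂) / (t₂ − t₁) = ln(1.73/0.904) / (72.3 − 43.3)
  = 0.6490 / 29.00 = 0.02238 h⁻¹
t½ = ln2 / k = 0.693147 / 0.02238 = 30.97 h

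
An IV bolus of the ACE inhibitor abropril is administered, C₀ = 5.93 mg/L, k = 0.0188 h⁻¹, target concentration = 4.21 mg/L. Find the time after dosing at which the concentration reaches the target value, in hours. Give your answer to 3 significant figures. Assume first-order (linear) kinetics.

18.2 h

t = ln(C₀ / C) / k = ln(5.930 / 4.21) / 0.01880
  = ln(1.409) / 0.01880 = 0.3429 / 0.01880 = 18.24 h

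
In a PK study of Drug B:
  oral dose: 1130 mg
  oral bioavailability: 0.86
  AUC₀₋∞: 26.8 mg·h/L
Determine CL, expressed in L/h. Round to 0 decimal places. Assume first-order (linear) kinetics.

CL = F·Dose / AUC = 0.86 × 1130 / 26.8 = 36.26 L/h

36 L/h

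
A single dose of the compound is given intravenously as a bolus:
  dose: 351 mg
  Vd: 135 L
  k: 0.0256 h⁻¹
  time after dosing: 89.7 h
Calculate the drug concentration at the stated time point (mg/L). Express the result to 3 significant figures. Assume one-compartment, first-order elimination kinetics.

C₀ = Dose / Vd = 351.0 / 135 = 2.600 mg/L
C = C₀ · e^(−k·t) = 2.600 × e^(−0.02560 × 89.7)
  = 2.600 × 0.1006 = 0.2616 mg/L

0.262 mg/L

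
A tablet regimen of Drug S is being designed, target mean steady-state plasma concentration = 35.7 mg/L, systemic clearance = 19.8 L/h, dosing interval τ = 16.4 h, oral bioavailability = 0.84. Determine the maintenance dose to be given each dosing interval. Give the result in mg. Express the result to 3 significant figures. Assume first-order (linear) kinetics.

13800 mg

At steady state, F × (Dose/τ) = Css × CL.
Dose = Css × CL × τ / F = 35.7 × 19.80 × 16.4 / 0.84 = 13800 mg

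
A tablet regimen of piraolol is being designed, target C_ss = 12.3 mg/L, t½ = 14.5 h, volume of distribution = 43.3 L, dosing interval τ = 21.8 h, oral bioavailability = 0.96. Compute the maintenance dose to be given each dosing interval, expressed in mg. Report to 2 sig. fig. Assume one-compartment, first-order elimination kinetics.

k = ln2 / t½ = 0.693147 / 14.5 = 0.04780 h⁻¹
CL = k × Vd = 0.04780 × 43.3 = 2.070 L/h
At steady state, F × (Dose/τ) = Css × CL.
Dose = Css × CL × τ / F = 12.3 × 2.070 × 21.8 / 0.96 = 578.2 mg

580 mg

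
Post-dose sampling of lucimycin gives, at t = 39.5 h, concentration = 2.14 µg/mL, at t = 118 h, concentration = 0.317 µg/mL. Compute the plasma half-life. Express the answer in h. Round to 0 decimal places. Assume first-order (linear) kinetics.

k = ln(C₁/C₂) / (t₂ − t₁) = ln(2.14/0.317) / (118 − 39.5)
  = 1.910 / 78.50 = 0.02433 h⁻¹
t½ = ln2 / k = 0.693147 / 0.02433 = 28.49 h

28 h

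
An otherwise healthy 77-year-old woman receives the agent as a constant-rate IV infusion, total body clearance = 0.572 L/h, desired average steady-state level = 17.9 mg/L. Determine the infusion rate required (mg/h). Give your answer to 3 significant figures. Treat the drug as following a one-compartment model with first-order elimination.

10.2 mg/h

At steady state, infusion rate R₀ = Css × CL = 17.9 × 0.5720 = 10.24 mg/h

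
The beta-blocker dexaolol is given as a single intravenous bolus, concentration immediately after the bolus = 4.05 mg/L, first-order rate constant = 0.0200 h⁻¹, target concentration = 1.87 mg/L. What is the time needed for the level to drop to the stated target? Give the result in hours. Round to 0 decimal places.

39 h

t = ln(C₀ / C) / k = ln(4.050 / 1.87) / 0.02000
  = ln(2.166) / 0.02000 = 0.7729 / 0.02000 = 38.65 h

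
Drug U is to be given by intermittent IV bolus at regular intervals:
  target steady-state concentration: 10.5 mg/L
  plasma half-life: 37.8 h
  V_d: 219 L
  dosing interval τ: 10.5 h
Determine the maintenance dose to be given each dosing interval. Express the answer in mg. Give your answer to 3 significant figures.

k = ln2 / t½ = 0.693147 / 37.8 = 0.01834 h⁻¹
CL = k × Vd = 0.01834 × 219 = 4.016 L/h
At steady state, Dose/τ = Css × CL.
Dose = Css × CL × τ = 10.5 × 4.016 × 10.5 = 442.8 mg

443 mg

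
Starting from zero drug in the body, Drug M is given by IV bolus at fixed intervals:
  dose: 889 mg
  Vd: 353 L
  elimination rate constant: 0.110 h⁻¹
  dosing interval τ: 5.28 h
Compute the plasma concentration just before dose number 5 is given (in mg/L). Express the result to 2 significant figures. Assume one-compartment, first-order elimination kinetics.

2.9 mg/L

C₀ per dose = Dose / Vd = 889 / 353 = 2.518 mg/L
Fraction remaining after one interval: r = e^(−kτ) = e^(−0.1100 × 5.28) = 0.5595
Before dose 5, 4 doses have been given (aged 1τ, 2τ, 3τ, 4τ).
C_trough = C₀ × (r + r² + … + r^4) = C₀ × r(1−r^4)/(1−r)
        = 2.518 × 0.5595 × (1 − 0.09799) / (1 − 0.5595) = 2.885 mg/L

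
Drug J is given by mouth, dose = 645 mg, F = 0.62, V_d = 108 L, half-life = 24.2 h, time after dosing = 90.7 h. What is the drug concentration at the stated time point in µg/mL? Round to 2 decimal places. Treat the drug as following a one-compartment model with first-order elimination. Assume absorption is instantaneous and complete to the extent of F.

0.28 µg/mL

Amount reaching circulation = F × Dose = 0.62 × 645.0 = 399.9 mg
C₀ = F·Dose / Vd = 399.9 / 108 = 3.703 mg/L
k = ln2 / t½ = 0.693147 / 24.2 = 0.02864 h⁻¹
C = C₀ · e^(−k·t) = 3.703 × e^(−0.02864 × 90.7)
  = 3.703 × 0.07445 = 0.2757 mg/L
(0.2757 mg/L = 0.2757 µg/mL)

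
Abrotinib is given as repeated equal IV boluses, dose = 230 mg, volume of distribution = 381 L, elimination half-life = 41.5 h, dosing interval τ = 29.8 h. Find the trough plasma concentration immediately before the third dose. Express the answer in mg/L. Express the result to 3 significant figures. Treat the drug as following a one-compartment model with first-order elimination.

0.590 mg/L

C₀ per dose = Dose / Vd = 230 / 381 = 0.6037 mg/L
k = ln2 / t½ = 0.693147 / 41.5 = 0.01670 h⁻¹
Fraction remaining after one interval: r = e^(−kτ) = e^(−0.01670 × 29.8) = 0.6080
Before dose 3, 2 doses have been given (aged 1τ, 2τ).
C_trough = C₀ × (r + r²) = 0.6037 × (0.6080 + 0.3697) = 0.5902 mg/L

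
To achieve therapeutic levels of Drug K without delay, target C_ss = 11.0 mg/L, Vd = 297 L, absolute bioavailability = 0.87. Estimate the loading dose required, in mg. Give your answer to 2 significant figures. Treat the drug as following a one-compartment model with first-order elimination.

3800 mg

LD = Css × Vd / F = 11.0 × 297 / 0.87 = 3755 mg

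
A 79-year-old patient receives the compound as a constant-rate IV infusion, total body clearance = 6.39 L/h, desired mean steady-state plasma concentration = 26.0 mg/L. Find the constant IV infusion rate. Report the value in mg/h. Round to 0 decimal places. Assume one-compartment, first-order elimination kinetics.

At steady state, infusion rate R₀ = Css × CL = 26.0 × 6.390 = 166.1 mg/h

166 mg/h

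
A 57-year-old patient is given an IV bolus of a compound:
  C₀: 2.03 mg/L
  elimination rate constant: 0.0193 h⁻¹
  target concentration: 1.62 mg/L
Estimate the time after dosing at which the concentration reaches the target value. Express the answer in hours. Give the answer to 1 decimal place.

11.7 h

t = ln(C₀ / C) / k = ln(2.030 / 1.62) / 0.01930
  = ln(1.253) / 0.01930 = 0.2255 / 0.01930 = 11.68 h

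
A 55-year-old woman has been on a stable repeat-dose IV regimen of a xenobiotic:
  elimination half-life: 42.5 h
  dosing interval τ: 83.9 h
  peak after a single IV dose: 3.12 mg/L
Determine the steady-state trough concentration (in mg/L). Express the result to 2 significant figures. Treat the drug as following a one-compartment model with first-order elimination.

1.1 mg/L

k = ln2 / t½ = 0.693147 / 42.5 = 0.01631 h⁻¹
e^(−kτ) = e^(−0.01631 × 83.9) = 0.2545
Accumulation ratio R = 1 / (1 − e^(−kτ)) = 1 / (1 − 0.2545) = 1.341
Steady-state trough = C₀ × R × e^(−kτ) = 3.12 × 1.341 × 0.2545 = 1.065 mg/L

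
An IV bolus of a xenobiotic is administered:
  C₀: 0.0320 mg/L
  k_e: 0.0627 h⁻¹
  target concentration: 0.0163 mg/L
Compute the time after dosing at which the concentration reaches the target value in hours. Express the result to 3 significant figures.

10.8 h

t = ln(C₀ / C) / k = ln(0.03200 / 0.0163) / 0.06270
  = ln(1.963) / 0.06270 = 0.6745 / 0.06270 = 10.76 h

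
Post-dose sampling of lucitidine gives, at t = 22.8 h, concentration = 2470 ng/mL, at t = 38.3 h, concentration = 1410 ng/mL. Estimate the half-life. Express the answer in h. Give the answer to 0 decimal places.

19 h

k = ln(C₁/C₂) / (t₂ − t₁) = ln(2470/1410) / (38.3 − 22.8)
  = 0.5606 / 15.50 = 0.03617 h⁻¹
t½ = ln2 / k = 0.693147 / 0.03617 = 19.16 h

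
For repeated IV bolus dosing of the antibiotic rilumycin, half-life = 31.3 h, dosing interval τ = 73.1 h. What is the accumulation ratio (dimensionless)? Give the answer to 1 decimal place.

1.2

k = ln2 / t½ = 0.693147 / 31.3 = 0.02215 h⁻¹
e^(−kτ) = e^(−0.02215 × 73.1) = 0.1981
Accumulation ratio R = 1 / (1 − e^(−kτ)) = 1 / (1 − 0.1981) = 1.247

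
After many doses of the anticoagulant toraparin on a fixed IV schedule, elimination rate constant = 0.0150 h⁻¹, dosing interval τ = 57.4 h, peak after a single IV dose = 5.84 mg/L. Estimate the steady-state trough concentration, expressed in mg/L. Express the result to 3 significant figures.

4.28 mg/L

e^(−kτ) = e^(−0.01500 × 57.4) = 0.4227
Accumulation ratio R = 1 / (1 − e^(−kτ)) = 1 / (1 − 0.4227) = 1.732
Steady-state trough = C₀ × R × e^(−kτ) = 5.84 × 1.732 × 0.4227 = 4.276 mg/L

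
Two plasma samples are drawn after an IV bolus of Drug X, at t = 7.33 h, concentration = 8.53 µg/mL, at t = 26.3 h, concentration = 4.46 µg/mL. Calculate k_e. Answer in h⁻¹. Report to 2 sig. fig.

k = ln(C₁/C₂) / (t₂ − t₁) = ln(8.53/4.46) / (26.3 − 7.33)
  = 0.6484 / 18.97 = 0.03418 h⁻¹

0.034 h⁻¹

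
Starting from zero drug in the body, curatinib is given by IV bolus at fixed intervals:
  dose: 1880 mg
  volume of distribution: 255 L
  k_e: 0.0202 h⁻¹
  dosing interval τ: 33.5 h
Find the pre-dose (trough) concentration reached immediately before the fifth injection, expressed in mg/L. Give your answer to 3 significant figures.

7.11 mg/L

C₀ per dose = Dose / Vd = 1880 / 255 = 7.373 mg/L
Fraction remaining after one interval: r = e^(−kτ) = e^(−0.02020 × 33.5) = 0.5083
Before dose 5, 4 doses have been given (aged 1τ, 2τ, 3τ, 4τ).
C_trough = C₀ × (r + r² + … + r^4) = C₀ × r(1−r^4)/(1−r)
        = 7.373 × 0.5083 × (1 − 0.06675) / (1 − 0.5083) = 7.113 mg/L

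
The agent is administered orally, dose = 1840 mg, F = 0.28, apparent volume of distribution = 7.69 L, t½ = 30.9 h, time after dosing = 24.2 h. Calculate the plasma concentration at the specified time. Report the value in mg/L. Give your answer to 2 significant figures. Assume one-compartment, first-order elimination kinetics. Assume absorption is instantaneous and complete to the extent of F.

Amount reaching circulation = F × Dose = 0.28 × 1840 = 515.2 mg
C₀ = F·Dose / Vd = 515.2 / 7.69 = 67.00 mg/L
k = ln2 / t½ = 0.693147 / 30.9 = 0.02243 h⁻¹
C = C₀ · e^(−k·t) = 67.00 × e^(−0.02243 × 24.2)
  = 67.00 × 0.5811 = 38.93 mg/L

39 mg/L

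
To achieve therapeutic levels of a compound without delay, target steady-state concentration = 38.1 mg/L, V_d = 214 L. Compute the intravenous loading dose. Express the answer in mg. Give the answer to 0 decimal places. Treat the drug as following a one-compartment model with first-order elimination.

8153 mg

LD = Css × Vd = 38.1 × 214 = 8153 mg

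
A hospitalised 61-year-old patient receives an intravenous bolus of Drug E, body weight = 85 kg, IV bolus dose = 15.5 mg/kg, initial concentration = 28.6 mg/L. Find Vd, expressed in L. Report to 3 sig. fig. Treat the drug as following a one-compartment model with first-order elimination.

Dose = 15.5 × 85 = 1318 mg
Vd = Dose / C₀ = 1318 / 28.6 = 46.08 L

46.1 L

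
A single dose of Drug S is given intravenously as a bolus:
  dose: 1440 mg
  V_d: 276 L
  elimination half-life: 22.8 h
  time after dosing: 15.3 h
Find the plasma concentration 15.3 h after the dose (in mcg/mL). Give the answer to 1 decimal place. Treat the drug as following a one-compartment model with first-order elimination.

3.3 mcg/mL

C₀ = Dose / Vd = 1440 / 276 = 5.217 mg/L
k = ln2 / t½ = 0.693147 / 22.8 = 0.03040 h⁻¹
C = C₀ · e^(−k·t) = 5.217 × e^(−0.03040 × 15.3)
  = 5.217 × 0.6281 = 3.277 mg/L
(3.277 mg/L = 3.277 mcg/mL)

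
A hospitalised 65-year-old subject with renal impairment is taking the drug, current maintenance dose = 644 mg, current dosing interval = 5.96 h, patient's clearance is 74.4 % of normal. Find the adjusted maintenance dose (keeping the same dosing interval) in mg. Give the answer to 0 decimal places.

To keep the same average steady-state level, dosing rate must scale with clearance.
CL ratio = 74.4 / 100 = 0.7440
New dose (same interval) = 644 × 0.7440 = 479.1 mg

479 mg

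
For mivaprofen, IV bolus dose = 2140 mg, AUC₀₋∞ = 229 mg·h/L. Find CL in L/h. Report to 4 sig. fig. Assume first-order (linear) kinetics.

CL = Dose / AUC = 2140 / 229 = 9.345 L/h

9.345 L/h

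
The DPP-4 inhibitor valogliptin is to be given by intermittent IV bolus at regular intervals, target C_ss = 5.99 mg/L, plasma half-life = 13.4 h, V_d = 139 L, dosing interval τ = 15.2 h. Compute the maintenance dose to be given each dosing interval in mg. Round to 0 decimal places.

k = ln2 / t½ = 0.693147 / 13.4 = 0.05173 h⁻¹
CL = k × Vd = 0.05173 × 139 = 7.190 L/h
At steady state, Dose/τ = Css × CL.
Dose = Css × CL × τ = 5.99 × 7.190 × 15.2 = 654.6 mg

655 mg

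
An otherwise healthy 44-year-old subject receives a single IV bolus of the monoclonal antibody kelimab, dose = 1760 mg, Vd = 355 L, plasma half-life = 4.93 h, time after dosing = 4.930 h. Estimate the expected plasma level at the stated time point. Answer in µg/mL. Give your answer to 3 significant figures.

C₀ = Dose / Vd = 1760 / 355 = 4.958 mg/L
k = ln2 / t½ = 0.693147 / 4.93 = 0.1406 h⁻¹
t / t½ = 4.930 / 4.93 = 1 half-lives
C = C₀ × (1/2)^1 = 4.958 × 0.5000 = 2.479 mg/L
(2.479 mg/L = 2.479 µg/mL)

2.48 µg/mL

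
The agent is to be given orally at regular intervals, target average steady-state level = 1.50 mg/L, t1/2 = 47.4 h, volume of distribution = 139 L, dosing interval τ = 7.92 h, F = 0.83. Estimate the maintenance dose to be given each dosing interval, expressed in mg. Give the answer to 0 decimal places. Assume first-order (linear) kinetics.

29 mg

k = ln2 / t½ = 0.693147 / 47.4 = 0.01462 h⁻¹
CL = k × Vd = 0.01462 × 139 = 2.032 L/h
At steady state, F × (Dose/τ) = Css × CL.
Dose = Css × CL × τ / F = 1.50 × 2.032 × 7.92 / 0.83 = 29.08 mg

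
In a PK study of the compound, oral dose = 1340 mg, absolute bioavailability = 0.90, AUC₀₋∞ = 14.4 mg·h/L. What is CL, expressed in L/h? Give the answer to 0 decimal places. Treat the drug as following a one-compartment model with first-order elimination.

CL = F·Dose / AUC = 0.90 × 1340 / 14.4 = 83.75 L/h

84 L/h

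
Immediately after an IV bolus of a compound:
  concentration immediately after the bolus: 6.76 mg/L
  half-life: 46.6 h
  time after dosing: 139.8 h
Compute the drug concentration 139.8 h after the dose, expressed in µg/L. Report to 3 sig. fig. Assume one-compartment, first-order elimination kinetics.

k = ln2 / t½ = 0.693147 / 46.6 = 0.01487 h⁻¹
t / t½ = 139.8 / 46.6 = 3 half-lives
C = C₀ × (1/2)^3 = 6.760 × 0.1250 = 0.8450 mg/L
Convert: 0.8450 mg/L × 1000 = 845.0 µg/L

845 µg/L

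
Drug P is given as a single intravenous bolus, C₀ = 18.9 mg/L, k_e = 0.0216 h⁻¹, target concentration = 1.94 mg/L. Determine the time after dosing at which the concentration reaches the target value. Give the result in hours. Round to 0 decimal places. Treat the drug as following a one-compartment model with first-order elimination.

t = ln(C₀ / C) / k = ln(18.90 / 1.94) / 0.02160
  = ln(9.742) / 0.02160 = 2.276 / 0.02160 = 105.4 h

105 h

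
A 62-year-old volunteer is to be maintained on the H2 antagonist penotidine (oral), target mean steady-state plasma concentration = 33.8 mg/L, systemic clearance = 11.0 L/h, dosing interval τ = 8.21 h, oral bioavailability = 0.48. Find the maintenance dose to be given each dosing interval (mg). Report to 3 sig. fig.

At steady state, F × (Dose/τ) = Css × CL.
Dose = Css × CL × τ / F = 33.8 × 11.00 × 8.21 / 0.48 = 6359 mg

6360 mg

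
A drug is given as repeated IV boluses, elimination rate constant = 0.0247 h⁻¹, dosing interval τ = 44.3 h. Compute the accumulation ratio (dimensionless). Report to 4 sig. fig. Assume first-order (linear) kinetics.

1.503

e^(−kτ) = e^(−0.02470 × 44.3) = 0.3348
Accumulation ratio R = 1 / (1 − e^(−kτ)) = 1 / (1 − 0.3348) = 1.503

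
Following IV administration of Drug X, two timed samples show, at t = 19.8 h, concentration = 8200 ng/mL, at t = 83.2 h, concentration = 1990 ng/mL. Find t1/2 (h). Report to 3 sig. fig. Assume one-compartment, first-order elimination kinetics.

k = ln(C₁/C₂) / (t₂ − t₁) = ln(8200/1990) / (83.2 − 19.8)
  = 1.416 / 63.40 = 0.02233 h⁻¹
t½ = ln2 / k = 0.693147 / 0.02233 = 31.04 h

31.0 h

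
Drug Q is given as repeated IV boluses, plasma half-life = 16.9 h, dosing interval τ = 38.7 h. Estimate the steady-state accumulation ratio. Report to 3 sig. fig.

1.26

k = ln2 / t½ = 0.693147 / 16.9 = 0.04101 h⁻¹
e^(−kτ) = e^(−0.04101 × 38.7) = 0.2045
Accumulation ratio R = 1 / (1 − e^(−kτ)) = 1 / (1 − 0.2045) = 1.257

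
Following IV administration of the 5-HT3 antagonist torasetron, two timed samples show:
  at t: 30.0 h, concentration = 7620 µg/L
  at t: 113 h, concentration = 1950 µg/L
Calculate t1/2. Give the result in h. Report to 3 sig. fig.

42.2 h

k = ln(C₁/C₂) / (t₂ − t₁) = ln(7620/1950) / (113 − 30.0)
  = 1.363 / 83.00 = 0.01642 h⁻¹
t½ = ln2 / k = 0.693147 / 0.01642 = 42.21 h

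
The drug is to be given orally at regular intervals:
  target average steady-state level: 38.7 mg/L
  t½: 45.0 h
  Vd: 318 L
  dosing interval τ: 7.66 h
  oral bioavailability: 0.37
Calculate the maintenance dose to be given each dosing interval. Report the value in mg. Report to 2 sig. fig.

k = ln2 / t½ = 0.693147 / 45.0 = 0.01540 h⁻¹
CL = k × Vd = 0.01540 × 318 = 4.897 L/h
At steady state, F × (Dose/τ) = Css × CL.
Dose = Css × CL × τ / F = 38.7 × 4.897 × 7.66 / 0.37 = 3923 mg

3900 mg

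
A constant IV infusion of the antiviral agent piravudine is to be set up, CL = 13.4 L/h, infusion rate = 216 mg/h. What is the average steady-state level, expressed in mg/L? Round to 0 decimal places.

16 mg/L

At steady state Css = R₀ / CL = 216 / 13.40 = 16.12 mg/L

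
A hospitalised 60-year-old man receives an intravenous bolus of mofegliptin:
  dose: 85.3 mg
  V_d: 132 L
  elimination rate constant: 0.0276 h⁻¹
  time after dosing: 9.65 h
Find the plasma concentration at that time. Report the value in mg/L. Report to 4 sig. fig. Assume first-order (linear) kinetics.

C₀ = Dose / Vd = 85.30 / 132 = 0.6462 mg/L
C = C₀ · e^(−k·t) = 0.6462 × e^(−0.02760 × 9.65)
  = 0.6462 × 0.7662 = 0.4951 mg/L

0.4951 mg/L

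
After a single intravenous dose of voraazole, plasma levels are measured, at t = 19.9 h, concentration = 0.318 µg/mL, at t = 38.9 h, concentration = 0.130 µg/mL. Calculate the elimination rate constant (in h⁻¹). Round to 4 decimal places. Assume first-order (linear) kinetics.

k = ln(C₁/C₂) / (t₂ − t₁) = ln(0.318/0.130) / (38.9 − 19.9)
  = 0.8945 / 19.00 = 0.04708 h⁻¹

0.0471 h⁻¹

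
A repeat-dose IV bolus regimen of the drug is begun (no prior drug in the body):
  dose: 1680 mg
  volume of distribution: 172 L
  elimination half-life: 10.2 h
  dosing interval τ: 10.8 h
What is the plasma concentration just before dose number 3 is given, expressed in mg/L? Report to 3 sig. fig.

6.94 mg/L

C₀ per dose = Dose / Vd = 1680 / 172 = 9.767 mg/L
k = ln2 / t½ = 0.693147 / 10.2 = 0.06796 h⁻¹
Fraction remaining after one interval: r = e^(−kτ) = e^(−0.06796 × 10.8) = 0.4800
Before dose 3, 2 doses have been given (aged 1τ, 2τ).
C_trough = C₀ × (r + r²) = 9.767 × (0.4800 + 0.2304) = 6.938 mg/L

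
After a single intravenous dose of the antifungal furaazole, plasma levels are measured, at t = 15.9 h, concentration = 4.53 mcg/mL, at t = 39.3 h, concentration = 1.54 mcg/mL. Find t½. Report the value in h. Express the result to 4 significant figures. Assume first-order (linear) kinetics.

15.03 h

k = ln(C₁/C₂) / (t₂ − t₁) = ln(4.53/1.54) / (39.3 − 15.9)
  = 1.079 / 23.40 = 0.04611 h⁻¹
t½ = ln2 / k = 0.693147 / 0.04611 = 15.03 h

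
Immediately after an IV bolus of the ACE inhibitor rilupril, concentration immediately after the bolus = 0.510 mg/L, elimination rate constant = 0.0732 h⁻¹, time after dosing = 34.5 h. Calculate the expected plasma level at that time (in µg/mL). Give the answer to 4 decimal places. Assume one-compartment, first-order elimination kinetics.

C = C₀ · e^(−k·t) = 0.5100 × e^(−0.07320 × 34.5)
  = 0.5100 × 0.08003 = 0.04082 mg/L
(0.04082 mg/L = 0.04082 µg/mL)

0.0408 µg/mL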